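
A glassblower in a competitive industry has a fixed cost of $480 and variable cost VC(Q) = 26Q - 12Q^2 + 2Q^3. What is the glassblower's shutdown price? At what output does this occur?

Short-run supply begins at min AVC. From VC = 26Q - 12Q^2 + 2Q^3, AVC = 26 - 12Q + 2Q^2.
At the minimum of AVC, MC = AVC. MC = 26 - 24Q + 6Q^2; setting MC = AVC gives 4Q^2 - 12Q = 0, so Q = 3. min AVC = 8.
The firm shuts down for any P below $8.

$8 per unit, at Q = 3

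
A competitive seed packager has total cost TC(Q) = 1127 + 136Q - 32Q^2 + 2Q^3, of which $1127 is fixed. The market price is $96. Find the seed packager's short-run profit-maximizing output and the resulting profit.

AVC = 136 - 32Q + 2Q^2 has its minimum $8 at Q = 8; price $96 clears that bar, so the firm operates.
MC = 136 - 64Q + 6Q^2. Setting P = MC and taking the root on the rising branch gives Q* = 10.
TR = 96·10 = 960. TC = 1127 + 160 = 1287. Profit = 960 − 1287 = -$327.
Shutting down would mean losing the fixed cost of $1127, so operating at a loss of $327 is better by $800.

Profit = -$327 at Q = 10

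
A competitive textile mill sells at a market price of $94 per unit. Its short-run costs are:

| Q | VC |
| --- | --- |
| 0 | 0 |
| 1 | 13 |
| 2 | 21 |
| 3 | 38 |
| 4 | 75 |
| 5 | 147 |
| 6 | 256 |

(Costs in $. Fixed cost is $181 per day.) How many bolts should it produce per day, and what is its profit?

Compute π = P·Q − TC at each output: Q=0: -181; Q=1: -100; Q=2: -14; Q=3: 63; Q=4: 120; Q=5: 142; Q=6: 127.
Profit is maximized at Q = 5. AVC there is 147/5 = $29.40 ≤ P, so producing beats shutting down (which would give -$181).

Q = 5; profit = $142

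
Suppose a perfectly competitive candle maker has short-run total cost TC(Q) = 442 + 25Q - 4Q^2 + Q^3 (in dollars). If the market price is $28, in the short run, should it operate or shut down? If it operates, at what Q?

Strip out fixed cost: VC = 25Q - 4Q^2 + Q^3. Then AVC = 25 - 4Q + Q^2 and MC = 25 - 8Q + 3Q^2.
The AVC parabola has its vertex at Q = 4/2 = 2, where AVC = 25 - 4·2 + 2^2 = $21.
P = $28 exceeds min AVC = $21, so the firm stays open.
Solving P = MC: -3 - 8Q + 3Q^2 = 0 ⇒ Q = -1/3 or 3. On the upward-sloping branch, Q* = 3.
Check: AVC at Q = 3 is $22 ≤ P, so revenue covers variable cost.
Profit = P·Q − TC = 28·3 − 508 = -$424, a loss, but smaller than the $442 fixed cost the firm would lose by shutting down.

Produce at Q = 3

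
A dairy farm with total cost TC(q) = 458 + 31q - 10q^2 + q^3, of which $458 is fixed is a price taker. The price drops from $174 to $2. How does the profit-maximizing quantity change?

MC = 31 - 20q + 3q^2; the shutdown threshold is min AVC = $6 (at q = 5).
With P = $174 above the shutdown price, P = MC gives q = 11.
At P = $2 < min AVC = $6, price no longer covers variable cost at any output, so the firm shuts down: q = 0.

Output falls from 11 to 0 (the firm shuts down)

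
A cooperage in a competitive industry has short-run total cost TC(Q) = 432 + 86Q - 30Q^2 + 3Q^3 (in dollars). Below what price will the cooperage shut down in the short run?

$11 per unit

The shutdown price is the minimum of AVC. VC = 86Q - 30Q^2 + 3Q^3, so AVC = 86 - 30Q + 3Q^2.
At the minimum of AVC, MC = AVC. MC = 86 - 60Q + 9Q^2; setting MC = AVC gives 6Q^2 - 30Q = 0, so Q = 5. min AVC = 11.
So the shutdown price is $11.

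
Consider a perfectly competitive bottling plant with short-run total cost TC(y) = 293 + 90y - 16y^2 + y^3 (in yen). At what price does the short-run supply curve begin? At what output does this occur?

The shutdown price is the minimum of AVC. VC = 90y - 16y^2 + y^3, so AVC = 90 - 16y + y^2.
At the minimum of AVC, MC = AVC. MC = 90 - 32y + 3y^2; setting MC = AVC gives 2y^2 - 16y = 0, so y = 8. min AVC = 26.
So the shutdown price is ¥26.

¥26 per unit, at y = 8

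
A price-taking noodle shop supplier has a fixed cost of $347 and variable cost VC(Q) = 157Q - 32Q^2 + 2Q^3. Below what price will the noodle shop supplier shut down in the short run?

$29 per unit

The shutdown price is the minimum of AVC. VC = 157Q - 32Q^2 + 2Q^3, so AVC = 157 - 32Q + 2Q^2.
At the minimum of AVC, MC = AVC. MC = 157 - 64Q + 6Q^2; setting MC = AVC gives 4Q^2 - 32Q = 0, so Q = 8. min AVC = 29.
The firm shuts down for any P below $29.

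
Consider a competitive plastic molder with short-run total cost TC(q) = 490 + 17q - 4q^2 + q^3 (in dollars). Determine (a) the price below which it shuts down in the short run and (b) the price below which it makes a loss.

AVC = 17 - 4q + q^2; minimized at q = 2, giving min AVC = $13. That is the shutdown price.
ATC = 490/q + 17 - 4q + q^2. Setting dATC/dq = −490/q^2 − 4 + 2q = 0 gives q = 7 (since 2·7^3 − 4·7^2 = 490).
min ATC = 490/7 + 17 − 4·7 + 7^2 = $108. That is the break-even price.
For $13 ≤ P < $108 the firm produces at a loss; below $13 it shuts down.

Shutdown price = $13; break-even price = $108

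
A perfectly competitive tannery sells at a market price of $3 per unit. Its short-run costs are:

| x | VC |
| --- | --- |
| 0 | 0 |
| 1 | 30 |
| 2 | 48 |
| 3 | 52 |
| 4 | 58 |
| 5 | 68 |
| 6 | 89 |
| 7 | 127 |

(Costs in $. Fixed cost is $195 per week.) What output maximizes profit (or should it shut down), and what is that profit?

Compute π = P·x − TC at each output: x=0: -195; x=1: -222; x=2: -237; x=3: -238; x=4: -241; x=5: -248; x=6: -266; x=7: -301.
Profit is highest at x = 0. Equivalently, the lowest AVC in the table is 68/5 ≈ $13.60 at x = 5, and P = $3 falls below it — price never covers variable cost, so the firm shuts down and loses only its fixed cost.

x = 0 (shut down); profit = -$195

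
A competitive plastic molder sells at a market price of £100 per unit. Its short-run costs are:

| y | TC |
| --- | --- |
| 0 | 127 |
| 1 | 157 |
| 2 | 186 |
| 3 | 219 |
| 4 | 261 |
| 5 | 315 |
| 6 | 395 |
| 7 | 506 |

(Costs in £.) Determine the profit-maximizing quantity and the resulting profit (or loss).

Profit at each row (π = 100y − TC): y=0: -127; y=1: -57; y=2: 14; y=3: 81; y=4: 139; y=5: 185; y=6: 205; y=7: 194.
Profit is maximized at y = 6. AVC there is 268/6 = £44.67 ≤ P, so producing beats shutting down (which would give -£127).

y = 6; profit = £205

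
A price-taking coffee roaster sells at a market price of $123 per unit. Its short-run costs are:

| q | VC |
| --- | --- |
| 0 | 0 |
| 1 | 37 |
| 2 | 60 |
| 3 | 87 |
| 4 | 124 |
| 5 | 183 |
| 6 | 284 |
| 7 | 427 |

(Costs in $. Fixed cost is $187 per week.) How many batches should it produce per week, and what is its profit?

q = 6; profit = $267

Compute π = P·q − TC at each output: q=0: -187; q=1: -101; q=2: -1; q=3: 95; q=4: 181; q=5: 245; q=6: 267; q=7: 247.
Profit is maximized at q = 6. AVC there is 284/6 = $47.33 ≤ P, so producing beats shutting down (which would give -$187).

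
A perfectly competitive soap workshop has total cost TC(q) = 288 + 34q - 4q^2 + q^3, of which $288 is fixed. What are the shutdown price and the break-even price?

Shutdown price = $30; break-even price = $94

AVC = 34 - 4q + q^2; minimized at q = 2, giving min AVC = $30. That is the shutdown price.
ATC = 288/q + 34 - 4q + q^2. Setting dATC/dq = −288/q^2 − 4 + 2q = 0 gives q = 6 (since 2·6^3 − 4·6^2 = 288).
min ATC = 288/6 + 34 − 4·6 + 6^2 = $94. That is the break-even price.
For $30 ≤ P < $94 the firm produces at a loss; below $30 it shuts down.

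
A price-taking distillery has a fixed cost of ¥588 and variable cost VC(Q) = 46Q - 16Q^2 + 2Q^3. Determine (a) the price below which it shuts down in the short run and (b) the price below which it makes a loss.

Shutdown price = ¥14; break-even price = ¥116

AVC = 46 - 16Q + 2Q^2; minimized at Q = 4, giving min AVC = ¥14. That is the shutdown price.
ATC = 588/Q + 46 - 16Q + 2Q^2. Setting dATC/dQ = −588/Q^2 − 16 + 4Q = 0 gives Q = 7 (since 4·7^3 − 16·7^2 = 588).
min ATC = 588/7 + 46 − 16·7 + 2·7^2 = ¥116. That is the break-even price.
For ¥14 ≤ P < ¥116 the firm produces at a loss; below ¥14 it shuts down.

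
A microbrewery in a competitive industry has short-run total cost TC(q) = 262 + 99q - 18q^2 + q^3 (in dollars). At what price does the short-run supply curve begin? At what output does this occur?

The firm shuts down when price falls below the minimum of average variable cost. AVC = VC/q = 99 - 18q + q^2.
dAVC/dq = -18 + 2q = 0 gives q = 9. min AVC = 99 - 18·9 + 9^2 = 18.
The firm shuts down for any P below $18.

$18 per unit, at q = 9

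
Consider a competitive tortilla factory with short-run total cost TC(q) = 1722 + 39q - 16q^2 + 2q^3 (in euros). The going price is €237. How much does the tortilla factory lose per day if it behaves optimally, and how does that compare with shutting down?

AVC = 39 - 16q + 2q^2; min AVC = €7 at q = 4. Since P = €237 ≥ min AVC, the firm produces.
With MC = 39 - 32q + 6q^2, P = MC on the upward-sloping part at q* = 9.
TR = 237·9 = 2133. TC = 1722 + 513 = 2235. Profit = 2133 − 2235 = -€102.
Shutting down would mean losing the fixed cost of €1722, so operating at a loss of €102 is better by €1620.

Profit = -€102 at q = 9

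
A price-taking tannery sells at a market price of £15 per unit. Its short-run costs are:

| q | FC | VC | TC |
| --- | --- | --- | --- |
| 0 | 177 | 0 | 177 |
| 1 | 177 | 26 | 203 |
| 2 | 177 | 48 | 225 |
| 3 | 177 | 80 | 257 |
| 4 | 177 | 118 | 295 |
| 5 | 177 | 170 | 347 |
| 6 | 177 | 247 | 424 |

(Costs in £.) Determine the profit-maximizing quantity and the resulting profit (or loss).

q = 0 (shut down); profit = -£177

Compute π = P·q − TC at each output: q=0: -177; q=1: -188; q=2: -195; q=3: -212; q=4: -235; q=5: -272; q=6: -334.
Profit is highest at q = 0. Equivalently, the lowest AVC in the table is 48/2 ≈ £24 at q = 2, and P = £15 falls below it — price never covers variable cost, so the firm shuts down and loses only its fixed cost.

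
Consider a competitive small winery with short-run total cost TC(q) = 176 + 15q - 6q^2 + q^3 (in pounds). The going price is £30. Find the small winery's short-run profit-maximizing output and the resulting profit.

Profit = -£76 at q = 5

AVC = 15 - 6q + q^2; min AVC = £6 at q = 3. Since P = £30 ≥ min AVC, the firm produces.
MC = 15 - 12q + 3q^2. Setting P = MC and taking the root on the rising branch gives q* = 5.
TR = 30·5 = 150. TC = 176 + 50 = 226. Profit = 150 − 226 = -£76.
By producing, the firm covers all variable cost plus £100 of fixed cost; shutting down would lose the full £176.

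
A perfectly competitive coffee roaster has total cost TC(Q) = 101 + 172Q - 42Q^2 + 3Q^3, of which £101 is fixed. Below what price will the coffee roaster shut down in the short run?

£25 per unit

The shutdown price is the minimum of AVC. VC = 172Q - 42Q^2 + 3Q^3, so AVC = 172 - 42Q + 3Q^2.
dAVC/dQ = -42 + 6Q = 0 gives Q = 7. min AVC = 172 - 42·7 + 3·7^2 = 25.
The firm shuts down for any P below £25.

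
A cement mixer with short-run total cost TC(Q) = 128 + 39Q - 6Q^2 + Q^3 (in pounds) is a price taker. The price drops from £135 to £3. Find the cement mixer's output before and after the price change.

Output falls from 8 to 0 (the firm shuts down)

MC = 39 - 12Q + 3Q^2; the shutdown threshold is min AVC = £30 (at Q = 3).
With P = £135 above the shutdown price, P = MC gives Q = 8.
At P = £3 < min AVC = £30, price no longer covers variable cost at any output, so the firm shuts down: Q = 0.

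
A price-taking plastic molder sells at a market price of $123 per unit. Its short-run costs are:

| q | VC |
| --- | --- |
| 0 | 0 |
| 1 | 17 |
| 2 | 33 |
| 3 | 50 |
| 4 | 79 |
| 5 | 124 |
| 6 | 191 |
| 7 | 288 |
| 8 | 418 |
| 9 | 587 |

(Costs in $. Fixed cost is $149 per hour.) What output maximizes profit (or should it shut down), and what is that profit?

Compute π = P·q − TC at each output: q=0: -149; q=1: -43; q=2: 64; q=3: 170; q=4: 264; q=5: 342; q=6: 398; q=7: 424; q=8: 417; q=9: 371.
Profit is maximized at q = 7. AVC there is 288/7 = $41.14 ≤ P, so producing beats shutting down (which would give -$149).

q = 7; profit = $424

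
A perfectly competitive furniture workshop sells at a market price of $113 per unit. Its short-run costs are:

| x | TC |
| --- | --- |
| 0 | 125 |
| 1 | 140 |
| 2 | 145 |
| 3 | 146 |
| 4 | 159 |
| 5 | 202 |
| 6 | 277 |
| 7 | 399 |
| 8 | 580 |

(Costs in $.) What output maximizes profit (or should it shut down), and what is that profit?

x = 6; profit = $401

Profit at each row (π = 113x − TC): x=0: -125; x=1: -27; x=2: 81; x=3: 193; x=4: 293; x=5: 363; x=6: 401; x=7: 392; x=8: 324.
Profit is maximized at x = 6. AVC there is 152/6 = $25.33 ≤ P, so producing beats shutting down (which would give -$125).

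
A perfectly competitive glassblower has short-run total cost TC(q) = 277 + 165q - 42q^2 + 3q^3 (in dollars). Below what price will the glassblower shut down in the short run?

$18 per unit

The shutdown price is the minimum of AVC. VC = 165q - 42q^2 + 3q^3, so AVC = 165 - 42q + 3q^2.
dAVC/dq = -42 + 6q = 0 gives q = 7. min AVC = 165 - 42·7 + 3·7^2 = 18.
For P < $18 the firm produces nothing.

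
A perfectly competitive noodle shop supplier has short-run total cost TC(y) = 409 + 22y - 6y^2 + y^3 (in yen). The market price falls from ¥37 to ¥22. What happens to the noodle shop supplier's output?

AVC = 22 - 6y + y^2, minimized at y = 3 where min AVC = ¥13. MC = 22 - 12y + 3y^2.
At P = ¥37 ≥ min AVC, set P = MC on the rising branch: y = 5.
At P = ¥22 ≥ min AVC, set P = MC: y = 4. The firm stays open but cuts output.

Output falls from 5 to 4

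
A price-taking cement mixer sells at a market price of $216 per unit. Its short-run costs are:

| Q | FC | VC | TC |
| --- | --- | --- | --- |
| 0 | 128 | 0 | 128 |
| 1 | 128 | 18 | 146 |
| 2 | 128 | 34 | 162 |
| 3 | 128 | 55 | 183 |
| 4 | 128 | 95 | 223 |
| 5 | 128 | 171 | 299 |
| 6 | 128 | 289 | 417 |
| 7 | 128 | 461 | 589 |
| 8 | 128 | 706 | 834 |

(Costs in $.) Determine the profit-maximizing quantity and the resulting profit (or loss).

Q = 7; profit = $923

Profit at each row (π = 216Q − TC): Q=0: -128; Q=1: 70; Q=2: 270; Q=3: 465; Q=4: 641; Q=5: 781; Q=6: 879; Q=7: 923; Q=8: 894.
Profit is maximized at Q = 7. AVC there is 461/7 = $65.86 ≤ P, so producing beats shutting down (which would give -$128).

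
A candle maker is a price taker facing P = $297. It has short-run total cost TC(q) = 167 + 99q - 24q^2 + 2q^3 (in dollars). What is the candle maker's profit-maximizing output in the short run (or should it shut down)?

Variable cost is VC = 99q - 24q^2 + 2q^3, so AVC = VC/q = 99 - 24q + 2q^2 and MC = dTC/dq = 99 - 48q + 6q^2.
The AVC parabola has its vertex at q = 24/4 = 6, where AVC = 99 - 24·6 + 2·6^2 = $27.
Since P = $297 ≥ min AVC = $27, price covers variable cost and the firm should produce.
Set P = MC: 297 = 99 - 48q + 6q^2 → -198 - 48q + 6q^2 = 0. The roots are q = -3 and q = 11; the profit-maximizing output is on the rising part of MC, so q* = 11.
Check: AVC at q = 11 is $77 ≤ P, so revenue covers variable cost.
Profit = P·q − TC = 297·11 − 1014 = $2253.

Produce at q = 11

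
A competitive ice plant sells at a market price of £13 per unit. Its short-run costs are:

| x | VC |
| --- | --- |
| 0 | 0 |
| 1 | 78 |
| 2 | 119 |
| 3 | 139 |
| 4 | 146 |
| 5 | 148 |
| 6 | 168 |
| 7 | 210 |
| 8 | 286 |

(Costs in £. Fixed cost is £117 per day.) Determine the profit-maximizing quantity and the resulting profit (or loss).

Compute π = P·x − TC at each output: x=0: -117; x=1: -182; x=2: -210; x=3: -217; x=4: -211; x=5: -200; x=6: -207; x=7: -236; x=8: -299.
Profit is highest at x = 0. Equivalently, the lowest AVC in the table is 168/6 ≈ £28 at x = 6, and P = £13 falls below it — price never covers variable cost, so the firm shuts down and loses only its fixed cost.

x = 0 (shut down); profit = -£117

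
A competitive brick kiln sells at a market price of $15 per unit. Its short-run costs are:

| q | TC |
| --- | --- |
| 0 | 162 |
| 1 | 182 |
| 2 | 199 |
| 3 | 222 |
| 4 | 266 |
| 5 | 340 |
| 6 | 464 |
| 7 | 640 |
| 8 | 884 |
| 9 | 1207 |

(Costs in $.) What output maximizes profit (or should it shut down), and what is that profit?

q = 0 (shut down); profit = -$162

Profit at each row (π = 15q − TC): q=0: -162; q=1: -167; q=2: -169; q=3: -177; q=4: -206; q=5: -265; q=6: -374; q=7: -535; q=8: -764; q=9: -1072.
Profit is highest at q = 0. Equivalently, the lowest AVC in the table is 37/2 ≈ $18.50 at q = 2, and P = $15 falls below it — price never covers variable cost, so the firm shuts down and loses only its fixed cost.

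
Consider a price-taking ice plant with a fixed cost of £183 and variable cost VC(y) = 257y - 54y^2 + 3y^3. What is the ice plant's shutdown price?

Short-run supply begins at min AVC. From VC = 257y - 54y^2 + 3y^3, AVC = 257 - 54y + 3y^2.
At the minimum of AVC, MC = AVC. MC = 257 - 108y + 9y^2; setting MC = AVC gives 6y^2 - 54y = 0, so y = 9. min AVC = 14.
For P < £14 the firm produces nothing.

£14 per unit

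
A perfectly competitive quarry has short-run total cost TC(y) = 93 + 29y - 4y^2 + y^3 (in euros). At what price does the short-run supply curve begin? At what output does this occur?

The firm shuts down when price falls below the minimum of average variable cost. AVC = VC/y = 29 - 4y + y^2.
dAVC/dy = -4 + 2y = 0 gives y = 2. min AVC = 29 - 4·2 + 2^2 = 25.
The firm shuts down for any P below €25.

€25 per unit, at y = 2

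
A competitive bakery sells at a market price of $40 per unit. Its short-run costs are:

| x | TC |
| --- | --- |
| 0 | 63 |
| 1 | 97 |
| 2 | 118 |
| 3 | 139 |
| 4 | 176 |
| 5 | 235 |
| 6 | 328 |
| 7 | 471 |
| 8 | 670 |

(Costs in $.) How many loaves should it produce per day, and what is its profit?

Tabulate TR − TC: x=0: -63; x=1: -57; x=2: -38; x=3: -19; x=4: -16; x=5: -35; x=6: -88; x=7: -191; x=8: -350.
Profit is maximized at x = 4. AVC there is 113/4 = $28.25 ≤ P, so producing beats shutting down (which would give -$63).

x = 4; profit = -$16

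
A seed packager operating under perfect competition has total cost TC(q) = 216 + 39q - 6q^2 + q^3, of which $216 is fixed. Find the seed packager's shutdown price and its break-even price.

Shutdown price = $30; break-even price = $75

AVC = 39 - 6q + q^2; minimized at q = 3, giving min AVC = $30. That is the shutdown price.
ATC = 216/q + 39 - 6q + q^2. Setting dATC/dq = −216/q^2 − 6 + 2q = 0 gives q = 6 (since 2·6^3 − 6·6^2 = 216).
min ATC = 216/6 + 39 − 6·6 + 6^2 = $75. That is the break-even price.
Between these two prices the firm operates at a loss; above $75 it earns a profit.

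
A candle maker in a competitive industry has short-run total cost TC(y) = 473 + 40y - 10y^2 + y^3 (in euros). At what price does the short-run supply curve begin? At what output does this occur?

Short-run supply begins at min AVC. From VC = 40y - 10y^2 + y^3, AVC = 40 - 10y + y^2.
dAVC/dy = -10 + 2y = 0 gives y = 5. min AVC = 40 - 10·5 + 5^2 = 15.
The firm shuts down for any P below €15.

€15 per unit, at y = 5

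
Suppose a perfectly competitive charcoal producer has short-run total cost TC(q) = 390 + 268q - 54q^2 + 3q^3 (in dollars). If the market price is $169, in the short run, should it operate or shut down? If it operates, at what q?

Produce at q = 11

Strip out fixed cost: VC = 268q - 54q^2 + 3q^3. Then AVC = 268 - 54q + 3q^2 and MC = 268 - 108q + 9q^2.
AVC hits its minimum where MC = AVC, at q = 9, giving min AVC = 268 - 54·9 + 3·9^2 = $25.
P = $169 exceeds min AVC = $25, so the firm stays open.
Set P = MC: 169 = 268 - 108q + 9q^2 → 99 - 108q + 9q^2 = 0. The roots are q = 1 and q = 11; the profit-maximizing output is on the rising part of MC, so q* = 11.
Check: AVC at q = 11 is $37 ≤ P, so revenue covers variable cost.
Profit = P·q − TC = 169·11 − 797 = $1062.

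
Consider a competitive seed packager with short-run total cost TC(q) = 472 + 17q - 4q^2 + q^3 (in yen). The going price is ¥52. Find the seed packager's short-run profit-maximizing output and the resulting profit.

AVC = 17 - 4q + q^2; min AVC = ¥13 at q = 2. Since P = ¥52 ≥ min AVC, the firm produces.
MC = 17 - 8q + 3q^2. Setting P = MC and taking the root on the rising branch gives q* = 5.
TR = 52·5 = 260. TC = 472 + 110 = 582. Profit = 260 − 582 = -¥322.
That loss of ¥322 beats the ¥472 the firm would lose by shutting down; producing recovers ¥150 of fixed cost.

Profit = -¥322 at q = 5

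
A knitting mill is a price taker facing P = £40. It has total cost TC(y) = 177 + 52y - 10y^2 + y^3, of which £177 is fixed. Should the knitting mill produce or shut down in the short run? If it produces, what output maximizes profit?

Produce at y = 6

Variable cost is VC = 52y - 10y^2 + y^3, so AVC = VC/y = 52 - 10y + y^2 and MC = dTC/dy = 52 - 20y + 3y^2.
AVC is minimized where dAVC/dy = -10 + 2y = 0, at y = 5; min AVC = 52 - 10·5 + 5^2 = £27.
Because £40 ≥ £27, revenue can cover variable cost; the firm operates.
P = MC gives 12 - 20y + 3y^2 = 0, with roots 2/3 and 6. Take the larger (rising MC): y* = 6.
Check: AVC at y = 6 is £28 ≤ P, so revenue covers variable cost.
Profit = P·y − TC = 40·6 − 345 = -£105, a loss, but smaller than the £177 fixed cost the firm would lose by shutting down.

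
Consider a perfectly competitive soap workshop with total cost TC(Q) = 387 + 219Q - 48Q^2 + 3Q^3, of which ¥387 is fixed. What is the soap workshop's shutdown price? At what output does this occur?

The shutdown price is the minimum of AVC. VC = 219Q - 48Q^2 + 3Q^3, so AVC = 219 - 48Q + 3Q^2.
At the minimum of AVC, MC = AVC. MC = 219 - 96Q + 9Q^2; setting MC = AVC gives 6Q^2 - 48Q = 0, so Q = 8. min AVC = 27.
For P < ¥27 the firm produces nothing.

¥27 per unit, at Q = 8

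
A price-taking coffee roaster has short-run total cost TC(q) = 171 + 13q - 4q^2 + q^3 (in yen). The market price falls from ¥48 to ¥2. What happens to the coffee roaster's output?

AVC = 13 - 4q + q^2, minimized at q = 2 where min AVC = ¥9. MC = 13 - 8q + 3q^2.
At P = ¥48 ≥ min AVC, set P = MC on the rising branch: q = 5.
At P = ¥2 < min AVC = ¥9, price no longer covers variable cost at any output, so the firm shuts down: q = 0.

Output falls from 5 to 0 (the firm shuts down)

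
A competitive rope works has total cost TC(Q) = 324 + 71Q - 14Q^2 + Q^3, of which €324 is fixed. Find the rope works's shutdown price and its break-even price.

Shutdown price = €22; break-even price = €62

Shutdown price = min AVC. AVC = 71 - 14Q + Q^2, with vertex at Q = 7 and minimum €22.
ATC = 324/Q + 71 - 14Q + Q^2. Setting dATC/dQ = −324/Q^2 − 14 + 2Q = 0 gives Q = 9 (since 2·9^3 − 14·9^2 = 324).
min ATC = 324/9 + 71 − 14·9 + 9^2 = €62. That is the break-even price.
Between these two prices the firm operates at a loss; above €62 it earns a profit.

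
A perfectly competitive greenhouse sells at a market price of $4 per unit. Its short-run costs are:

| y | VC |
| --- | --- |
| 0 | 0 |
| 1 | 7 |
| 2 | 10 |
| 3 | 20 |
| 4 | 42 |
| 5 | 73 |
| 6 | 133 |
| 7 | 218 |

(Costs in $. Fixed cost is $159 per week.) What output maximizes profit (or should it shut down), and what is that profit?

y = 0 (shut down); profit = -$159

Tabulate TR − TC: y=0: -159; y=1: -162; y=2: -161; y=3: -167; y=4: -185; y=5: -212; y=6: -268; y=7: -349.
Profit is highest at y = 0. Equivalently, the lowest AVC in the table is 10/2 ≈ $5 at y = 2, and P = $4 falls below it — price never covers variable cost, so the firm shuts down and loses only its fixed cost.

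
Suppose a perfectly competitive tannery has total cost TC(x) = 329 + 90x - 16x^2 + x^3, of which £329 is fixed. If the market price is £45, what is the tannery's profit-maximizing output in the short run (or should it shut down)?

Produce at x = 9

Variable cost is VC = 90x - 16x^2 + x^3, so AVC = VC/x = 90 - 16x + x^2 and MC = dTC/dx = 90 - 32x + 3x^2.
The AVC parabola has its vertex at x = 16/2 = 8, where AVC = 90 - 16·8 + 8^2 = £26.
Because £45 ≥ £26, revenue can cover variable cost; the firm operates.
Set P = MC: 45 = 90 - 32x + 3x^2 → 45 - 32x + 3x^2 = 0. The roots are x = 5/3 and x = 9; the profit-maximizing output is on the rising part of MC, so x* = 9.
Check: AVC at x = 9 is £27 ≤ P, so revenue covers variable cost.
Profit = P·x − TC = 45·9 − 572 = -£167, a loss, but smaller than the £329 fixed cost the firm would lose by shutting down.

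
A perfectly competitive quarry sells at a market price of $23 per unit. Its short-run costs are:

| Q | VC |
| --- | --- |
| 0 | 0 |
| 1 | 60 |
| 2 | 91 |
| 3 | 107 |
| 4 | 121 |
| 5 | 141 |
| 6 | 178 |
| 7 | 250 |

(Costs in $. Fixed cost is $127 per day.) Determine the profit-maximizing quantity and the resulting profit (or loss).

Q = 0 (shut down); profit = -$127

Profit at each row (π = 23Q − TC): Q=0: -127; Q=1: -164; Q=2: -172; Q=3: -165; Q=4: -156; Q=5: -153; Q=6: -167; Q=7: -216.
Profit is highest at Q = 0. Equivalently, the lowest AVC in the table is 141/5 ≈ $28.20 at Q = 5, and P = $23 falls below it — price never covers variable cost, so the firm shuts down and loses only its fixed cost.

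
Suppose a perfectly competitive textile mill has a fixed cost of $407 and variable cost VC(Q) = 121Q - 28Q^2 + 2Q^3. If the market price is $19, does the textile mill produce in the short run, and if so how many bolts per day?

Shut down

Variable cost is VC = 121Q - 28Q^2 + 2Q^3, so AVC = VC/Q = 121 - 28Q + 2Q^2 and MC = dTC/dQ = 121 - 56Q + 6Q^2.
The AVC parabola has its vertex at Q = 28/4 = 7, where AVC = 121 - 28·7 + 2·7^2 = $23.
Since P = $19 < min AVC = $23, price fails to cover variable cost at any output.
Shutting down limits the loss to fixed cost, $407.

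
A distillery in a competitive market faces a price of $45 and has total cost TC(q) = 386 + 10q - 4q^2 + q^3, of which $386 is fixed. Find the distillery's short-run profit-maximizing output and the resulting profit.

AVC = 10 - 4q + q^2 has its minimum $6 at q = 2; price $45 clears that bar, so the firm operates.
With MC = 10 - 8q + 3q^2, P = MC on the upward-sloping part at q* = 5.
TR = 45·5 = 225. TC = 386 + 75 = 461. Profit = 225 − 461 = -$236.
Shutting down would mean losing the fixed cost of $386, so operating at a loss of $236 is better by $150.

Profit = -$236 at q = 5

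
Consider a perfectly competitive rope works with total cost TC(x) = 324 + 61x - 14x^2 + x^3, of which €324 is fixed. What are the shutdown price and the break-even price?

Shutdown price = €12; break-even price = €52

AVC = 61 - 14x + x^2; minimized at x = 7, giving min AVC = €12. That is the shutdown price.
ATC = 324/x + 61 - 14x + x^2. Setting dATC/dx = −324/x^2 − 14 + 2x = 0 gives x = 9 (since 2·9^3 − 14·9^2 = 324).
min ATC = 324/9 + 61 − 14·9 + 9^2 = €52. That is the break-even price.
For €12 ≤ P < €52 the firm produces at a loss; below €12 it shuts down.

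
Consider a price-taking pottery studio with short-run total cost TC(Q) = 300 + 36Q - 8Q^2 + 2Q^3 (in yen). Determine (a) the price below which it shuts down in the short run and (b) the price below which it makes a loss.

Shutdown price = ¥28; break-even price = ¥106

Shutdown price = min AVC. AVC = 36 - 8Q + 2Q^2, with vertex at Q = 2 and minimum ¥28.
ATC = 300/Q + 36 - 8Q + 2Q^2. Setting dATC/dQ = −300/Q^2 − 8 + 4Q = 0 gives Q = 5 (since 4·5^3 − 8·5^2 = 300).
min ATC = 300/5 + 36 − 8·5 + 2·5^2 = ¥106. That is the break-even price.
Between these two prices the firm operates at a loss; above ¥106 it earns a profit.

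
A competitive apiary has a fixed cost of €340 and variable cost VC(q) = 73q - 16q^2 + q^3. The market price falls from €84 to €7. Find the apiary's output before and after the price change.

Output falls from 11 to 0 (the firm shuts down)

AVC = 73 - 16q + q^2, minimized at q = 8 where min AVC = €9. MC = 73 - 32q + 3q^2.
At P = €84 ≥ min AVC, set P = MC on the rising branch: q = 11.
At P = €7 < min AVC = €9, price no longer covers variable cost at any output, so the firm shuts down: q = 0.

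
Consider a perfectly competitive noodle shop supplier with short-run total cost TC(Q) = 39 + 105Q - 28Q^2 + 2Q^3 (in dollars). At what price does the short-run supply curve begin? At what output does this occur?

The shutdown price is the minimum of AVC. VC = 105Q - 28Q^2 + 2Q^3, so AVC = 105 - 28Q + 2Q^2.
dAVC/dQ = -28 + 4Q = 0 gives Q = 7. min AVC = 105 - 28·7 + 2·7^2 = 7.
The firm shuts down for any P below $7.

$7 per unit, at Q = 7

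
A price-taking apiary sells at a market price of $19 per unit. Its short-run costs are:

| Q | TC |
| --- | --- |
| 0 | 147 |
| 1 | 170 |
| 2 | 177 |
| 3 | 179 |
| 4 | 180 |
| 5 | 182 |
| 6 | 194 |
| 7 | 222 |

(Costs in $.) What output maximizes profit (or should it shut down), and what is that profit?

Tabulate TR − TC: Q=0: -147; Q=1: -151; Q=2: -139; Q=3: -122; Q=4: -104; Q=5: -87; Q=6: -80; Q=7: -89.
Profit is maximized at Q = 6. AVC there is 47/6 = $7.83 ≤ P, so producing beats shutting down (which would give -$147).

Q = 6; profit = -$80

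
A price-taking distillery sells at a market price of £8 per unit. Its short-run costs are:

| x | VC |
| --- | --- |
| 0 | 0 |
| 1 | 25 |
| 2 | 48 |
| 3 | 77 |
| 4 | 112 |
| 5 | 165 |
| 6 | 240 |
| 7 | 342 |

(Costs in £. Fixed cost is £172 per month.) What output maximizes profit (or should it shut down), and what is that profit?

Tabulate TR − TC: x=0: -172; x=1: -189; x=2: -204; x=3: -225; x=4: -252; x=5: -297; x=6: -364; x=7: -458.
Profit is highest at x = 0. Equivalently, the lowest AVC in the table is 48/2 ≈ £24 at x = 2, and P = £8 falls below it — price never covers variable cost, so the firm shuts down and loses only its fixed cost.

x = 0 (shut down); profit = -£172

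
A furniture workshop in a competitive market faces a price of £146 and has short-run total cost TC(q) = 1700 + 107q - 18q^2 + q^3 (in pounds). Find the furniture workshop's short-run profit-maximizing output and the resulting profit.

Profit = -£348 at q = 13

AVC = 107 - 18q + q^2 has its minimum £26 at q = 9; price £146 clears that bar, so the firm operates.
With MC = 107 - 36q + 3q^2, P = MC on the upward-sloping part at q* = 13.
TR = 146·13 = 1898. TC = 1700 + 546 = 2246. Profit = 1898 − 2246 = -£348.
Shutting down would mean losing the fixed cost of £1700, so operating at a loss of £348 is better by £1352.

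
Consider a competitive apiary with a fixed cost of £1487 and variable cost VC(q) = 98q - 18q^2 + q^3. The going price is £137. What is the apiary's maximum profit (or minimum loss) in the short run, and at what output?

AVC = 98 - 18q + q^2; min AVC = £17 at q = 9. Since P = £137 ≥ min AVC, the firm produces.
With MC = 98 - 36q + 3q^2, P = MC on the upward-sloping part at q* = 13.
TR = 137·13 = 1781. TC = 1487 + 429 = 1916. Profit = 1781 − 1916 = -£135.
Shutting down would mean losing the fixed cost of £1487, so operating at a loss of £135 is better by £1352.

Profit = -£135 at q = 13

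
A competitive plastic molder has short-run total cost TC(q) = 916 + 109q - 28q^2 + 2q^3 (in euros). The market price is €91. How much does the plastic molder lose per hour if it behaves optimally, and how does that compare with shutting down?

AVC = 109 - 28q + 2q^2; min AVC = €11 at q = 7. Since P = €91 ≥ min AVC, the firm produces.
MC = 109 - 56q + 6q^2. Setting P = MC and taking the root on the rising branch gives q* = 9.
TR = 91·9 = 819. TC = 916 + 171 = 1087. Profit = 819 − 1087 = -€268.
Shutting down would mean losing the fixed cost of €916, so operating at a loss of €268 is better by €648.

Profit = -€268 at q = 9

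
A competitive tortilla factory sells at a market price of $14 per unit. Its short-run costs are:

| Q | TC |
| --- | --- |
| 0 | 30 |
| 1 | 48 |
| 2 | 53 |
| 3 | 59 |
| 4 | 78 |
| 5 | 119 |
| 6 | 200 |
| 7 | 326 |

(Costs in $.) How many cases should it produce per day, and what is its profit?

Profit at each row (π = 14Q − TC): Q=0: -30; Q=1: -34; Q=2: -25; Q=3: -17; Q=4: -22; Q=5: -49; Q=6: -116; Q=7: -228.
Profit is maximized at Q = 3. AVC there is 29/3 = $9.67 ≤ P, so producing beats shutting down (which would give -$30).

Q = 3; profit = -$17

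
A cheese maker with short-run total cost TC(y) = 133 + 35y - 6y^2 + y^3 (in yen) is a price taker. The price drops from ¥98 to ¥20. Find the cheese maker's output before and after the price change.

AVC = 35 - 6y + y^2, minimized at y = 3 where min AVC = ¥26. MC = 35 - 12y + 3y^2.
At P = ¥98 ≥ min AVC, set P = MC on the rising branch: y = 7.
At P = ¥20 < min AVC = ¥26, price no longer covers variable cost at any output, so the firm shuts down: y = 0.

Output falls from 7 to 0 (the firm shuts down)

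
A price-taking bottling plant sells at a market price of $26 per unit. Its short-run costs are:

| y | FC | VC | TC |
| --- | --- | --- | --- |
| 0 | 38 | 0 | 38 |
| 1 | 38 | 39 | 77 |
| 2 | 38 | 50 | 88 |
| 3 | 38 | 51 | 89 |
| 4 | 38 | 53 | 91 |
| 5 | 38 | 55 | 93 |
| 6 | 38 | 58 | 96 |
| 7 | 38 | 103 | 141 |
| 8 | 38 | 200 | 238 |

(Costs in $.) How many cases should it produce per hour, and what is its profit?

Tabulate TR − TC: y=0: -38; y=1: -51; y=2: -36; y=3: -11; y=4: 13; y=5: 37; y=6: 60; y=7: 41; y=8: -30.
Profit is maximized at y = 6. AVC there is 58/6 = $9.67 ≤ P, so producing beats shutting down (which would give -$38).

y = 6; profit = $60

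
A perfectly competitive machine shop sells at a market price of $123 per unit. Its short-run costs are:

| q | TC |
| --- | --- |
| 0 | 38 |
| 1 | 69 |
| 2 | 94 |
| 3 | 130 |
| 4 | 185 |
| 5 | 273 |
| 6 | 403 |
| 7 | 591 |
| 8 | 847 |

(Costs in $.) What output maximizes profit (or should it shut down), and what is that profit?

q = 5; profit = $342

Compute π = P·q − TC at each output: q=0: -38; q=1: 54; q=2: 152; q=3: 239; q=4: 307; q=5: 342; q=6: 335; q=7: 270; q=8: 137.
Profit is maximized at q = 5. AVC there is 235/5 = $47 ≤ P, so producing beats shutting down (which would give -$38).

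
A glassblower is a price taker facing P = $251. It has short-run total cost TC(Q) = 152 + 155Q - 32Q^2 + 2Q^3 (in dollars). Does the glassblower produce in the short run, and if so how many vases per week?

Produce at Q = 12

From TC, MC = TC'(Q) = 155 - 64Q + 6Q^2 and AVC = VC/Q = 155 - 32Q + 2Q^2.
AVC is minimized where dAVC/dQ = -32 + 4Q = 0, at Q = 8; min AVC = 155 - 32·8 + 2·8^2 = $27.
Since P = $251 ≥ min AVC = $27, price covers variable cost and the firm should produce.
Set P = MC: 251 = 155 - 64Q + 6Q^2 → -96 - 64Q + 6Q^2 = 0. The roots are Q = -4/3 and Q = 12; the profit-maximizing output is on the rising part of MC, so Q* = 12.
Check: AVC at Q = 12 is $59 ≤ P, so revenue covers variable cost.
Profit = P·Q − TC = 251·12 − 860 = $2152.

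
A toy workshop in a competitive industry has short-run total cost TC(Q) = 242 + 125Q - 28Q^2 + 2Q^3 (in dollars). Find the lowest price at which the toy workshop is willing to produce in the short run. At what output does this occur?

$27 per unit, at Q = 7

The shutdown price is the minimum of AVC. VC = 125Q - 28Q^2 + 2Q^3, so AVC = 125 - 28Q + 2Q^2.
At the minimum of AVC, MC = AVC. MC = 125 - 56Q + 6Q^2; setting MC = AVC gives 4Q^2 - 28Q = 0, so Q = 7. min AVC = 27.
So the shutdown price is $27.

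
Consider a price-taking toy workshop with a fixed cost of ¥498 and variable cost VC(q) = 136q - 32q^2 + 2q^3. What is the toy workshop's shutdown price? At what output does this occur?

Short-run supply begins at min AVC. From VC = 136q - 32q^2 + 2q^3, AVC = 136 - 32q + 2q^2.
At the minimum of AVC, MC = AVC. MC = 136 - 64q + 6q^2; setting MC = AVC gives 4q^2 - 32q = 0, so q = 8. min AVC = 8.
The firm shuts down for any P below ¥8.

¥8 per unit, at q = 8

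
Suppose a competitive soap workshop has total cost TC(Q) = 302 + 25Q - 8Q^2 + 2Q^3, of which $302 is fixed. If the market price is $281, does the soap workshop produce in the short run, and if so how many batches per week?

Produce at Q = 8

Strip out fixed cost: VC = 25Q - 8Q^2 + 2Q^3. Then AVC = 25 - 8Q + 2Q^2 and MC = 25 - 16Q + 6Q^2.
AVC is minimized where dAVC/dQ = -8 + 4Q = 0, at Q = 2; min AVC = 25 - 8·2 + 2·2^2 = $17.
Since P = $281 ≥ min AVC = $17, price covers variable cost and the firm should produce.
Solving P = MC: -256 - 16Q + 6Q^2 = 0 ⇒ Q = -16/3 or 8. On the upward-sloping branch, Q* = 8.
Check: AVC at Q = 8 is $89 ≤ P, so revenue covers variable cost.
Profit = P·Q − TC = 281·8 − 1014 = $1234.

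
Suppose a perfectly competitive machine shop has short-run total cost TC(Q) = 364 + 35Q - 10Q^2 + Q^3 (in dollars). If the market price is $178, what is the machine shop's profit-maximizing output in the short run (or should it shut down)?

From TC, MC = TC'(Q) = 35 - 20Q + 3Q^2 and AVC = VC/Q = 35 - 10Q + Q^2.
AVC hits its minimum where MC = AVC, at Q = 5, giving min AVC = 35 - 10·5 + 5^2 = $10.
Since P = $178 ≥ min AVC = $10, price covers variable cost and the firm should produce.
P = MC gives -143 - 20Q + 3Q^2 = 0, with roots -13/3 and 11. Take the larger (rising MC): Q* = 11.
Check: AVC at Q = 11 is $46 ≤ P, so revenue covers variable cost.
Profit = P·Q − TC = 178·11 − 870 = $1088.

Produce at Q = 11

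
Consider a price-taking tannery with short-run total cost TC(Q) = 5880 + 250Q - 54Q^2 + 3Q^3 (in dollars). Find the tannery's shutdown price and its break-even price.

AVC = 250 - 54Q + 3Q^2; minimized at Q = 9, giving min AVC = $7. That is the shutdown price.
ATC = 5880/Q + 250 - 54Q + 3Q^2. Setting dATC/dQ = −5880/Q^2 − 54 + 6Q = 0 gives Q = 14 (since 6·14^3 − 54·14^2 = 5880).
min ATC = 5880/14 + 250 − 54·14 + 3·14^2 = $502. That is the break-even price.
For $7 ≤ P < $502 the firm produces at a loss; below $7 it shuts down.

Shutdown price = $7; break-even price = $502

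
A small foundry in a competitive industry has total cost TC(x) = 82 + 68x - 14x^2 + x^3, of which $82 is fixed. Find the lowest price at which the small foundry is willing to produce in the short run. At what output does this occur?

$19 per unit, at x = 7

The shutdown price is the minimum of AVC. VC = 68x - 14x^2 + x^3, so AVC = 68 - 14x + x^2.
At the minimum of AVC, MC = AVC. MC = 68 - 28x + 3x^2; setting MC = AVC gives 2x^2 - 14x = 0, so x = 7. min AVC = 19.
For P < $19 the firm produces nothing.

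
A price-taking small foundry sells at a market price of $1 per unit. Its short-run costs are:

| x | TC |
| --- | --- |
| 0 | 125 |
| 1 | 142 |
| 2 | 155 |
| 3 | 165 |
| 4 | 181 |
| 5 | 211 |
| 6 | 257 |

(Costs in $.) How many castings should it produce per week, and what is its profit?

x = 0 (shut down); profit = -$125

Tabulate TR − TC: x=0: -125; x=1: -141; x=2: -153; x=3: -162; x=4: -177; x=5: -206; x=6: -251.
Profit is highest at x = 0. Equivalently, the lowest AVC in the table is 40/3 ≈ $13.33 at x = 3, and P = $1 falls below it — price never covers variable cost, so the firm shuts down and loses only its fixed cost.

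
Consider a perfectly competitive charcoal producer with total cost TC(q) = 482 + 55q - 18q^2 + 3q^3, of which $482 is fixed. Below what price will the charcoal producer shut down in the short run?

The shutdown price is the minimum of AVC. VC = 55q - 18q^2 + 3q^3, so AVC = 55 - 18q + 3q^2.
At the minimum of AVC, MC = AVC. MC = 55 - 36q + 9q^2; setting MC = AVC gives 6q^2 - 18q = 0, so q = 3. min AVC = 28.
So the shutdown price is $28.

$28 per unit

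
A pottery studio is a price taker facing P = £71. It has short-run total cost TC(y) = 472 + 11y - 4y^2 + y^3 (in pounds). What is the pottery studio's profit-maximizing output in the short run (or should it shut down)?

From TC, MC = TC'(y) = 11 - 8y + 3y^2 and AVC = VC/y = 11 - 4y + y^2.
AVC is minimized where dAVC/dy = -4 + 2y = 0, at y = 2; min AVC = 11 - 4·2 + 2^2 = £7.
P = £71 exceeds min AVC = £7, so the firm stays open.
P = MC gives -60 - 8y + 3y^2 = 0, with roots -10/3 and 6. Take the larger (rising MC): y* = 6.
Check: AVC at y = 6 is £23 ≤ P, so revenue covers variable cost.
Profit = P·y − TC = 71·6 − 610 = -£184, a loss, but smaller than the £472 fixed cost the firm would lose by shutting down.

Produce at y = 6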